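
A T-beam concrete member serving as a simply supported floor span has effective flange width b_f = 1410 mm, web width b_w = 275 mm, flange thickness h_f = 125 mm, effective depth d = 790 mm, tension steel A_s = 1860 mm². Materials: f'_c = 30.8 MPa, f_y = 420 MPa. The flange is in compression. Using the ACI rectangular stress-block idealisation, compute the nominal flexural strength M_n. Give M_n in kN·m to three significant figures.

M_n ≈ 609 kN·m

Tension: T = A_s f_y = 1860 × 420 = 781200 N.
Try a within the flange: a = T/(0.85 f'_c b_f) = 781200/(0.85 × 30.8 × 1410) = 21.16 mm.
Since a = 21.16 ≤ h_f = 125 mm, the stress block lies entirely in the flange; analyse as a rectangular beam of width b_f.
M_n = T(d − a/2) = 781200 × (790 − 10.58) = 608.88 × 10⁶ N·mm.
M_n = 608.88 kN·m.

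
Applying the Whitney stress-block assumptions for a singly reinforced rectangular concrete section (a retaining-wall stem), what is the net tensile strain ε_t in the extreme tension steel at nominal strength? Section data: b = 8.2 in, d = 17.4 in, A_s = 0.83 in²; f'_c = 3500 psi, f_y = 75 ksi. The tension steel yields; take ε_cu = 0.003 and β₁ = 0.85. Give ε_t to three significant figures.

ε_t ≈ 0.0144

a = A_s f_y/(0.85 f'_c b) = 2.552 in.
β₁ = 0.85, so c = a/β₁ = 2.552/0.85 = 3.002 in.
From the linear strain diagram with ε_cu = 0.003: ε_t = 0.003 (d − c)/c = 0.003 × (17.4 − 3.002)/3.002 = 0.0144.
Since ε_t ≥ 0.005, the section is tension-controlled.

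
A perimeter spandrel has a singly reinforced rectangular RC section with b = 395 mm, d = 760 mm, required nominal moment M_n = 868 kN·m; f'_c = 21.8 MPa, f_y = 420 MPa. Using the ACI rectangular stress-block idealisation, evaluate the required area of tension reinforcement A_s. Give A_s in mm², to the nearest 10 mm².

A_s ≈ 3080 mm²

With M_n = 0.85 f'_c a b (d − a/2), solve the quadratic for a:
a = d − √(d² − 2M_n/(0.85 f'_c b)) = 760 − √(760² − 2 × 868×10⁶/(0.85 × 21.8 × 395)) = 176.54 mm.
A_s = 0.85 f'_c a b / f_y = 0.85 × 21.8 × 176.54 × 395 / 420 = 3076.6 mm².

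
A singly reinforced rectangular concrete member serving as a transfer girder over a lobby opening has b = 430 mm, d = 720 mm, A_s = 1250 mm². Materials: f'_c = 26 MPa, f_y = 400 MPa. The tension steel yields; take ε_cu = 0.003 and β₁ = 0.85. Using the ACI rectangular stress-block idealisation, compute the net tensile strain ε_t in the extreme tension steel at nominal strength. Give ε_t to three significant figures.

ε_t ≈ 0.0319

a = A_s f_y/(0.85 f'_c b) = 52.61 mm.
β₁ = 0.85, so c = a/β₁ = 52.61/0.85 = 61.89 mm.
From the linear strain diagram with ε_cu = 0.003: ε_t = 0.003 (d − c)/c = 0.003 × (720 − 61.89)/61.89 = 0.0319.
Since ε_t ≥ 0.005, the section is tension-controlled.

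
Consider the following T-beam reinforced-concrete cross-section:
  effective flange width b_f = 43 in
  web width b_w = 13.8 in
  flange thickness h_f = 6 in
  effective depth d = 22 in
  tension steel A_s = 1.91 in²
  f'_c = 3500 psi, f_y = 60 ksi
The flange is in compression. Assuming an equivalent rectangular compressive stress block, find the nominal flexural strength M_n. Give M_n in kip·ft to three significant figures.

Tension: T = A_s f_y = 1.91 × 60 = 114.6 kips.
Try a within the flange: a = T/(0.85 f'_c b_f) = 114.6/(0.85 × 3.5 × 43) = 0.896 in.
Since a = 0.896 ≤ h_f = 6 in, the stress block lies entirely in the flange; analyse as a rectangular beam of width b_f.
M_n = T(d − a/2) = 114.6 × (22 − 0.448) = 2469.9 kip·in.
M_n = 2469.9/12 = 205.83 kip·ft.

M_n ≈ 206 kip·ft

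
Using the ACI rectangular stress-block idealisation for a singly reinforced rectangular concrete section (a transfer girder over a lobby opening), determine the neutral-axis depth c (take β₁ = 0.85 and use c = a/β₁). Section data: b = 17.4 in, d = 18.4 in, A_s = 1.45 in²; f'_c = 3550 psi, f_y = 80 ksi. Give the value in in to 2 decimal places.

c ≈ 2.60 in

T = A_s f_y = 1.45 × 80 = 116 kips.
a = T/(0.85 f'_c b) = 116/(0.85 × 3.55 × 17.4) = 2.2093 in.
With β₁ = 0.85, c = a/β₁ = 2.2093/0.85 = 2.60 in.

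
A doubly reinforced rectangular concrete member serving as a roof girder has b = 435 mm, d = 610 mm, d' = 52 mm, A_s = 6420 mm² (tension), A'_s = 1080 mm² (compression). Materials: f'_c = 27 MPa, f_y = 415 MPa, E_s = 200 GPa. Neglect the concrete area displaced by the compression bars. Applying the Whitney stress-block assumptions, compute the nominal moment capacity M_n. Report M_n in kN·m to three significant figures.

M_n ≈ 1360 kN·m

Assume both tension and compression steel yield.
Net tension couple steel: A_s − A'_s = 5340 mm².
a = (A_s − A'_s) f_y / (0.85 f'_c b) = 2216100/(0.85 × 27 × 435) = 221.98 mm.
c = a/β₁ = 221.98/0.85 = 261.15 mm; ε'_s = 0.003(c − d')/c = 0.0024 ≥ f_y/E_s = 0.0021, so compression steel does yield.
M_n = (A_s − A'_s) f_y (d − a/2) + A'_s f_y (d − d') = [2216100 × (610 − 110.99) + 448200 × (610 − 52)] × 10⁻⁶ = 1105.86 + 250.10 = 1355.96 kN·m.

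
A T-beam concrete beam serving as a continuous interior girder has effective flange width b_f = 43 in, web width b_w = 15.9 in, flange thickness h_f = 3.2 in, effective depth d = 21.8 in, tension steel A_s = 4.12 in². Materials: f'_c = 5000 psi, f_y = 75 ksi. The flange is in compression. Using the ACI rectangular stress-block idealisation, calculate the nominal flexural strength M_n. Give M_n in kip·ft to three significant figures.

M_n ≈ 540 kip·ft

Tension: T = A_s f_y = 4.12 × 75 = 309 kips.
Try a within the flange: a = T/(0.85 f'_c b_f) = 309/(0.85 × 5 × 43) = 1.691 in.
Since a = 1.691 ≤ h_f = 3.2 in, the stress block lies entirely in the flange; analyse as a rectangular beam of width b_f.
M_n = T(d − a/2) = 309 × (21.8 − 0.8455) = 6474.9 kip·in.
M_n = 6474.9/12 = 539.58 kip·ft.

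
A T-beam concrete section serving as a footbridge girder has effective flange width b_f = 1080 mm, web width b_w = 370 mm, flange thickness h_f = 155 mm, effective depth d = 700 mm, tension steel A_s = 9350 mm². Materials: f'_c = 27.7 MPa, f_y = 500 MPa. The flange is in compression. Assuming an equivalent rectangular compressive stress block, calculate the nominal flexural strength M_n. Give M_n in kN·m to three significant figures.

M_n ≈ 2820 kN·m

Tension: T = A_s f_y = 9350 × 500 = 4675000 N.
Try a within the flange: a = T/(0.85 f'_c b_f) = 4675000/(0.85 × 27.7 × 1080) = 183.85 mm.
a = 183.85 > h_f = 155 mm: the block extends into the web. Split into flange-overhang and web parts.
C_f = 0.85 f'_c (b_f − b_w) h_f = 0.85 × 27.7 × (1080 − 370) × 155 = 2591127 N.
Remaining web compression depth: a_w = (T − C_f)/(0.85 f'_c b_w) = (4675000 − 2591127)/(0.85 × 27.7 × 370) = 239.21 mm.
M_n = C_f(d − h_f/2) + (T − C_f)(d − a_w/2) = 2591127 × (700 − 77.5) + 2083873 × (700 − 119.605) = 1612.98 + 1209.47 = 2822.45 × 10⁶ N·mm.
M_n = 2822.45 kN·m.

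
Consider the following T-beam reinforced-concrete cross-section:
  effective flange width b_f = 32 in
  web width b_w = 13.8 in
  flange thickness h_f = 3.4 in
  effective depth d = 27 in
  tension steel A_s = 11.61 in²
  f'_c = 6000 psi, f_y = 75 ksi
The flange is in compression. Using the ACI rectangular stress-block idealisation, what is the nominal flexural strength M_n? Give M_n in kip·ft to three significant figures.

Tension: T = A_s f_y = 11.61 × 75 = 870.75 kips.
Try a within the flange: a = T/(0.85 f'_c b_f) = 870.75/(0.85 × 6 × 32) = 5.335 in.
a = 5.335 > h_f = 3.4 in: the block extends into the web. Split into flange-overhang and web parts.
C_f = 0.85 f'_c (b_f − b_w) h_f = 0.85 × 6 × (32 − 13.8) × 3.4 = 315.6 kips.
Remaining web compression depth: a_w = (T − C_f)/(0.85 f'_c b_w) = (870.75 − 315.6)/(0.85 × 6 × 13.8) = 7.888 in.
M_n = C_f(d − h_f/2) + (T − C_f)(d − a_w/2) = 315.6 × (27 − 1.7) + 555.15 × (27 − 3.944) = 7984.7 + 12799.5 = 20784.2 kip·in.
M_n = 20784.2/12 = 1732.02 kip·ft.

M_n ≈ 1730 kip·ft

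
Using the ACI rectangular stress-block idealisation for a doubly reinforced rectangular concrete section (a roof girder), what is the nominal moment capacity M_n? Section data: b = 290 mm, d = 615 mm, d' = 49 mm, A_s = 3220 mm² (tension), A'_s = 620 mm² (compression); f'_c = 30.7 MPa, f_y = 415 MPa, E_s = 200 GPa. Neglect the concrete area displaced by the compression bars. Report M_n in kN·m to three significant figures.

M_n ≈ 732 kN·m

Assume both tension and compression steel yield.
Net tension couple steel: A_s − A'_s = 2600 mm².
a = (A_s − A'_s) f_y / (0.85 f'_c b) = 1079000/(0.85 × 30.7 × 290) = 142.58 mm.
c = a/β₁ = 142.58/0.831 = 171.58 mm; ε'_s = 0.003(c − d')/c = 0.0021 ≥ f_y/E_s = 0.0021, so compression steel does yield.
M_n = (A_s − A'_s) f_y (d − a/2) + A'_s f_y (d − d') = [1079000 × (615 − 71.29) + 257300 × (615 − 49)] × 10⁻⁶ = 586.66 + 145.63 = 732.29 kN·m.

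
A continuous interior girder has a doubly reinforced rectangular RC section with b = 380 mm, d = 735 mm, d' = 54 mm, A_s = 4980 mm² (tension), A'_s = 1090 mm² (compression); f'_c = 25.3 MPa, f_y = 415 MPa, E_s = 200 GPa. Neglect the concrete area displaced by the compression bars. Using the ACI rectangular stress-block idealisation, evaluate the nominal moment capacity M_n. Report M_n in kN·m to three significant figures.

M_n ≈ 1340 kN·m

Assume both tension and compression steel yield.
Net tension couple steel: A_s − A'_s = 3890 mm².
a = (A_s − A'_s) f_y / (0.85 f'_c b) = 1614350/(0.85 × 25.3 × 380) = 197.55 mm.
c = a/β₁ = 197.55/0.85 = 232.41 mm; ε'_s = 0.003(c − d')/c = 0.0023 ≥ f_y/E_s = 0.0021, so compression steel does yield.
M_n = (A_s − A'_s) f_y (d − a/2) + A'_s f_y (d − d') = [1614350 × (735 − 98.775) + 452350 × (735 − 54)] × 10⁻⁶ = 1027.09 + 308.05 = 1335.14 kN·m.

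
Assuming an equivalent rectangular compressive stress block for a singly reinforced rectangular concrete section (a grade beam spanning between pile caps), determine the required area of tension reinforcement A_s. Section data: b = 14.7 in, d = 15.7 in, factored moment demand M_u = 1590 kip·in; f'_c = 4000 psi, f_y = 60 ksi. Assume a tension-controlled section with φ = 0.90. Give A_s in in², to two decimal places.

A_s ≈ 2.03 in²

M_n = M_u/φ = 1590/0.90 = 1766.67 kip·in.
From M_n = 0.85 f'_c a b (d − a/2):
a = d − √(d² − 2M_n/(0.85 f'_c b)) = 15.7 − √(15.7² − 2 × 1766.67/(0.85 × 4 × 14.7)) = 2.441 in.
A_s = 0.85 f'_c a b / f_y = 0.85 × 4 × 2.441 × 14.7 / 60 = 2.033 in².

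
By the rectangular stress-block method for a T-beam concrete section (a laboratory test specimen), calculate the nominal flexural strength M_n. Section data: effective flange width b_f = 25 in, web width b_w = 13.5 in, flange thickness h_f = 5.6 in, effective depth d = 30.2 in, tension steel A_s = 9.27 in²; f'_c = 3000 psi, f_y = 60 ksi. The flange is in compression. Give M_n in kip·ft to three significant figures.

M_n ≈ 1180 kip·ft

Tension: T = A_s f_y = 9.27 × 60 = 556.2 kips.
Try a within the flange: a = T/(0.85 f'_c b_f) = 556.2/(0.85 × 3 × 25) = 8.725 in.
a = 8.725 > h_f = 5.6 in: the block extends into the web. Split into flange-overhang and web parts.
C_f = 0.85 f'_c (b_f − b_w) h_f = 0.85 × 3 × (25 − 13.5) × 5.6 = 164.2 kips.
Remaining web compression depth: a_w = (T − C_f)/(0.85 f'_c b_w) = (556.2 − 164.2)/(0.85 × 3 × 13.5) = 11.387 in.
M_n = C_f(d − h_f/2) + (T − C_f)(d − a_w/2) = 164.2 × (30.2 − 2.8) + 392 × (30.2 − 5.6935) = 4499.1 + 9606.5 = 14105.6 kip·in.
M_n = 14105.6/12 = 1175.47 kip·ft.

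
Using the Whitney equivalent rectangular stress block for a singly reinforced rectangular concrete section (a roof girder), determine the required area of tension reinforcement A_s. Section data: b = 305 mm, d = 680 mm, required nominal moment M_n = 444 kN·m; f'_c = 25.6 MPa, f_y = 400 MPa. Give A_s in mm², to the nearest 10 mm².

With M_n = 0.85 f'_c a b (d − a/2), solve the quadratic for a:
a = d − √(d² − 2M_n/(0.85 f'_c b)) = 680 − √(680² − 2 × 444×10⁶/(0.85 × 25.6 × 305)) = 106.76 mm.
A_s = 0.85 f'_c a b / f_y = 0.85 × 25.6 × 106.76 × 305 / 400 = 1771.4 mm².

A_s ≈ 1770 mm²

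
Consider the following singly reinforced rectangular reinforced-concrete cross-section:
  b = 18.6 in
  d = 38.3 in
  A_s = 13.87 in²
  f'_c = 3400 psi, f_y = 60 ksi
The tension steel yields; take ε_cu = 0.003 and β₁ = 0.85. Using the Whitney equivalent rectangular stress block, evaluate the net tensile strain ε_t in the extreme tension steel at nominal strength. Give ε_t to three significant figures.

ε_t ≈ 0.00331

a = A_s f_y/(0.85 f'_c b) = 15.482 in.
β₁ = 0.85, so c = a/β₁ = 15.482/0.85 = 18.214 in.
From the linear strain diagram with ε_cu = 0.003: ε_t = 0.003 (d − c)/c = 0.003 × (38.3 − 18.214)/18.214 = 0.00331.
ε_t < 0.004 — the section is over-reinforced for flexure under ACI limits.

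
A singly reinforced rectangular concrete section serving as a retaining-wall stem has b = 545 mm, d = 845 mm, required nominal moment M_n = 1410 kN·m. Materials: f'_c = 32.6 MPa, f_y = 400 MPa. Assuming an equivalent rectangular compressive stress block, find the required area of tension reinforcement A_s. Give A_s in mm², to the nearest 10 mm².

With M_n = 0.85 f'_c a b (d − a/2), solve the quadratic for a:
a = d − √(d² − 2M_n/(0.85 f'_c b)) = 845 − √(845² − 2 × 1410×10⁶/(0.85 × 32.6 × 545)) = 118.85 mm.
A_s = 0.85 f'_c a b / f_y = 0.85 × 32.6 × 118.85 × 545 / 400 = 4487.2 mm².

A_s ≈ 4490 mm²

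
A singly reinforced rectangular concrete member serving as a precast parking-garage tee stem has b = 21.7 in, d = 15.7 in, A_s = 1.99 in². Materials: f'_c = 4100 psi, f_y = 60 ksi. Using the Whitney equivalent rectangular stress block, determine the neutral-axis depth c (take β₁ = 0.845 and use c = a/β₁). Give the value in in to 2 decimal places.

T = A_s f_y = 1.99 × 60 = 119.4 kips.
a = T/(0.85 f'_c b) = 119.4/(0.85 × 4.1 × 21.7) = 1.5789 in.
With β₁ = 0.845, c = a/β₁ = 1.5789/0.845 = 1.87 in.

c ≈ 1.87 in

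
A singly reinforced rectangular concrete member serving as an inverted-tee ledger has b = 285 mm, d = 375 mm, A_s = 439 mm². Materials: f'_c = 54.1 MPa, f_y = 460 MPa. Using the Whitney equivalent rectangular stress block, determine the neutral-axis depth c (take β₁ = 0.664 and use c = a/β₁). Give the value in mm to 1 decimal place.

c ≈ 23.2 mm

T = A_s f_y = 439 × 460 = 201940 N = 201.94 kN.
Setting C = 0.85 f'_c a b equal to T: a = 201940/(0.85 × 54.1 × 285) = 15.409 mm.
With β₁ = 0.664, c = a/β₁ = 15.409/0.664 = 23.2 mm.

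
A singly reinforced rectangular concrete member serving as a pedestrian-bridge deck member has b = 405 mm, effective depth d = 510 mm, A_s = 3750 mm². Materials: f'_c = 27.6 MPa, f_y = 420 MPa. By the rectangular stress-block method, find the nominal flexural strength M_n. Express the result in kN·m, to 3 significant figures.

T = A_s f_y = 3750 × 420 = 1575000 N = 1575 kN.
From C = T: a = T/(0.85 f'_c b) = 1575000/(0.85 × 27.6 × 405) = 165.77 mm.
M_n = T(d − a/2) = 1575 kN × (510 − 82.885) mm = 672.71 kN·m.

M_n ≈ 673 kN·m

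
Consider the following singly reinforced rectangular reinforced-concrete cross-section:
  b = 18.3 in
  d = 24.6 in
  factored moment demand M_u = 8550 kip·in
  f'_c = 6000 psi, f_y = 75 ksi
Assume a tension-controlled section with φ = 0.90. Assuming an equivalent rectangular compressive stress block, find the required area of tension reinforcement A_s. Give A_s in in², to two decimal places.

M_n = M_u/φ = 8550/0.90 = 9500 kip·in.
From M_n = 0.85 f'_c a b (d − a/2):
a = d − √(d² − 2M_n/(0.85 f'_c b)) = 24.6 − √(24.6² − 2 × 9500/(0.85 × 6 × 18.3)) = 4.561 in.
A_s = 0.85 f'_c a b / f_y = 0.85 × 6 × 4.561 × 18.3 / 75 = 5.676 in².

A_s ≈ 5.68 in²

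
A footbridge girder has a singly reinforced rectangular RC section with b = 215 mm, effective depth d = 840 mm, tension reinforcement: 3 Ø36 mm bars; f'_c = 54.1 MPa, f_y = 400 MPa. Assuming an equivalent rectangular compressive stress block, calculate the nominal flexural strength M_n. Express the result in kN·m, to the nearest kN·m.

A_s = 3 × 1018 = 3054 mm².
T = A_s f_y = 3054 × 400 = 1221600 N = 1221.6 kN.
From C = T: a = T/(0.85 f'_c b) = 1221600/(0.85 × 54.1 × 215) = 123.56 mm.
M_n = T(d − a/2) = 1221.6 kN × (840 − 61.78) mm = 950.67 kN·m.

M_n ≈ 951 kN·m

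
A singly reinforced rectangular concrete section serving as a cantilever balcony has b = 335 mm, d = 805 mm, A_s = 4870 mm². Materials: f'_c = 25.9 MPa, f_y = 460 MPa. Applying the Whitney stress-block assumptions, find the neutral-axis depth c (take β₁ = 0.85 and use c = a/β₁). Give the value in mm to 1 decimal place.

c ≈ 357.4 mm

T = A_s f_y = 4870 × 460 = 2240200 N = 2240.2 kN.
Setting C = 0.85 f'_c a b equal to T: a = 2240200/(0.85 × 25.9 × 335) = 303.755 mm.
With β₁ = 0.85, c = a/β₁ = 303.755/0.85 = 357.4 mm.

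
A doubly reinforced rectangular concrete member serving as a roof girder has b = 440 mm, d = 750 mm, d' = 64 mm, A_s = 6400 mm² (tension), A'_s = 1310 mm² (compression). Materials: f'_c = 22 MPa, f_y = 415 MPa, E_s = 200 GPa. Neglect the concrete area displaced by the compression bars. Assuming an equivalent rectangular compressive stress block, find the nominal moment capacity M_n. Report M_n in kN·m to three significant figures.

M_n ≈ 1690 kN·m

Assume both tension and compression steel yield.
Net tension couple steel: A_s − A'_s = 5090 mm².
a = (A_s − A'_s) f_y / (0.85 f'_c b) = 2112350/(0.85 × 22 × 440) = 256.73 mm.
c = a/β₁ = 256.73/0.85 = 302.04 mm; ε'_s = 0.003(c − d')/c = 0.0024 ≥ f_y/E_s = 0.0021, so compression steel does yield.
M_n = (A_s − A'_s) f_y (d − a/2) + A'_s f_y (d − d') = [2112350 × (750 − 128.365) + 543650 × (750 − 64)] × 10⁻⁶ = 1313.11 + 372.94 = 1686.05 kN·m.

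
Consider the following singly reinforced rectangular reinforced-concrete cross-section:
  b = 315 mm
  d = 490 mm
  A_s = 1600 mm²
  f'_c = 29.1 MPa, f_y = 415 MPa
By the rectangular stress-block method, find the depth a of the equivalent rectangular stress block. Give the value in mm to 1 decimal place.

T = A_s f_y = 1600 × 415 = 664000 N = 664 kN.
Setting C = 0.85 f'_c a b equal to T: a = 664000/(0.85 × 29.1 × 315) = 85.2 mm.

a ≈ 85.2 mm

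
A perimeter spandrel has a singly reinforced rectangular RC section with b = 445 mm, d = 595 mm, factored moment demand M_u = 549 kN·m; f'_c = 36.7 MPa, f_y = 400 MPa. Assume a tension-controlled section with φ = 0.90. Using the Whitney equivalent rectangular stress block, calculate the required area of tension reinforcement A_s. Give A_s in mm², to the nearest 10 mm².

M_n = M_u/φ = 549/0.90 = 610 kN·m.
With M_n = 0.85 f'_c a b (d − a/2), solve the quadratic for a:
a = d − √(d² − 2M_n/(0.85 f'_c b)) = 595 − √(595² − 2 × 610×10⁶/(0.85 × 36.7 × 445)) = 79.11 mm.
A_s = 0.85 f'_c a b / f_y = 0.85 × 36.7 × 79.11 × 445 / 400 = 2745.5 mm².

A_s ≈ 2750 mm²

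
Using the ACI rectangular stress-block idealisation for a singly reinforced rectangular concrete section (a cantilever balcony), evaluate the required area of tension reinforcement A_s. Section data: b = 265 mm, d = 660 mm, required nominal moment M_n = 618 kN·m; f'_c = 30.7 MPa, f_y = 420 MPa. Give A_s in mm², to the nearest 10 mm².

A_s ≈ 2520 mm²

With M_n = 0.85 f'_c a b (d − a/2), solve the quadratic for a:
a = d − √(d² − 2M_n/(0.85 f'_c b)) = 660 − √(660² − 2 × 618×10⁶/(0.85 × 30.7 × 265)) = 153.18 mm.
A_s = 0.85 f'_c a b / f_y = 0.85 × 30.7 × 153.18 × 265 / 420 = 2522.1 mm².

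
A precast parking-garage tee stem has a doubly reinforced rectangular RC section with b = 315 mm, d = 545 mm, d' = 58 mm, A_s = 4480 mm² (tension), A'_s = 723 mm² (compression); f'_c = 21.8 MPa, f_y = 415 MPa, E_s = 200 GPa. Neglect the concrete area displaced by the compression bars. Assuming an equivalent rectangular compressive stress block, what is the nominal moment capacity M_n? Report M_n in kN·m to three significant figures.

Assume both tension and compression steel yield.
Net tension couple steel: A_s − A'_s = 3757 mm².
a = (A_s − A'_s) f_y / (0.85 f'_c b) = 1559155/(0.85 × 21.8 × 315) = 267.12 mm.
c = a/β₁ = 267.12/0.85 = 314.26 mm; ε'_s = 0.003(c − d')/c = 0.0024 ≥ f_y/E_s = 0.0021, so compression steel does yield.
M_n = (A_s − A'_s) f_y (d − a/2) + A'_s f_y (d − d') = [1559155 × (545 − 133.56) + 300045 × (545 − 58)] × 10⁻⁶ = 641.50 + 146.12 = 787.62 kN·m.

M_n ≈ 788 kN·m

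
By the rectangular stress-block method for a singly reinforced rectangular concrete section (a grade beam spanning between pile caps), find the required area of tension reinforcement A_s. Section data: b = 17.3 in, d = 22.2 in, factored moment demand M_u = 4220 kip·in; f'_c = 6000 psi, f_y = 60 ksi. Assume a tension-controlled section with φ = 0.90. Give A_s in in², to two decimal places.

A_s ≈ 3.73 in²

M_n = M_u/φ = 4220/0.90 = 4688.89 kip·in.
From M_n = 0.85 f'_c a b (d − a/2):
a = d − √(d² − 2M_n/(0.85 f'_c b)) = 22.2 − √(22.2² − 2 × 4688.89/(0.85 × 6 × 17.3)) = 2.539 in.
A_s = 0.85 f'_c a b / f_y = 0.85 × 6 × 2.539 × 17.3 / 60 = 3.734 in².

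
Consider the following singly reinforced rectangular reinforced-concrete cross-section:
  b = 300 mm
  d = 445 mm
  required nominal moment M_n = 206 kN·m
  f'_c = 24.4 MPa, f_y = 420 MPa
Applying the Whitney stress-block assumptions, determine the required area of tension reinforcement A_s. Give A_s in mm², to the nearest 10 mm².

A_s ≈ 1210 mm²

With M_n = 0.85 f'_c a b (d − a/2), solve the quadratic for a:
a = d − √(d² − 2M_n/(0.85 f'_c b)) = 445 − √(445² − 2 × 206×10⁶/(0.85 × 24.4 × 300)) = 81.95 mm.
A_s = 0.85 f'_c a b / f_y = 0.85 × 24.4 × 81.95 × 300 / 420 = 1214.0 mm².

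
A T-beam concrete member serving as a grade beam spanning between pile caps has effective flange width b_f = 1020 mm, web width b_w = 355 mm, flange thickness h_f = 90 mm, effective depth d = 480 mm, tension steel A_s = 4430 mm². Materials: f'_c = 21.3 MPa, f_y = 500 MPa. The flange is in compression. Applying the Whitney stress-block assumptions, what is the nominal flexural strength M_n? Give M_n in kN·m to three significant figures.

M_n ≈ 915 kN·m

Tension: T = A_s f_y = 4430 × 500 = 2215000 N.
Try a within the flange: a = T/(0.85 f'_c b_f) = 2215000/(0.85 × 21.3 × 1020) = 119.94 mm.
a = 119.94 > h_f = 90 mm: the block extends into the web. Split into flange-overhang and web parts.
C_f = 0.85 f'_c (b_f − b_w) h_f = 0.85 × 21.3 × (1020 − 355) × 90 = 1083584 N.
Remaining web compression depth: a_w = (T − C_f)/(0.85 f'_c b_w) = (2215000 − 1083584)/(0.85 × 21.3 × 355) = 176.03 mm.
M_n = C_f(d − h_f/2) + (T − C_f)(d − a_w/2) = 1083584 × (480 − 45) + 1131416 × (480 − 88.015) = 471.36 + 443.50 = 914.86 × 10⁶ N·mm.
M_n = 914.86 kN·m.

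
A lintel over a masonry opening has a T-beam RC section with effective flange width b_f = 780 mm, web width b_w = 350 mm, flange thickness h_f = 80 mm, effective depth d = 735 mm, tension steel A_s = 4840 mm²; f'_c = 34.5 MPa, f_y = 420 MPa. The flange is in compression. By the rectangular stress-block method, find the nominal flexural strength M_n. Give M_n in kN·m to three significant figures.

Tension: T = A_s f_y = 4840 × 420 = 2032800 N.
Try a within the flange: a = T/(0.85 f'_c b_f) = 2032800/(0.85 × 34.5 × 780) = 88.87 mm.
a = 88.87 > h_f = 80 mm: the block extends into the web. Split into flange-overhang and web parts.
C_f = 0.85 f'_c (b_f − b_w) h_f = 0.85 × 34.5 × (780 − 350) × 80 = 1008780 N.
Remaining web compression depth: a_w = (T − C_f)/(0.85 f'_c b_w) = (2032800 − 1008780)/(0.85 × 34.5 × 350) = 99.77 mm.
M_n = C_f(d − h_f/2) + (T − C_f)(d − a_w/2) = 1008780 × (735 − 40) + 1024020 × (735 − 49.885) = 701.10 + 701.57 = 1402.67 × 10⁶ N·mm.
M_n = 1402.67 kN·m.

M_n ≈ 1400 kN·m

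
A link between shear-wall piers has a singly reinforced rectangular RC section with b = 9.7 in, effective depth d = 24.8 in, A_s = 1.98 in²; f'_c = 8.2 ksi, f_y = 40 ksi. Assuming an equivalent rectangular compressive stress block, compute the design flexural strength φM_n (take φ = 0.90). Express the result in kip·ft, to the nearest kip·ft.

φM_n ≈ 144 kip·ft

T = A_s f_y = 1.98 × 40 = 79.2 kips.
a = T/(0.85 f'_c b) = 79.2/(0.85 × 8.2 × 9.7) = 1.171 in.
M_n = T(d − a/2) = 79.2 × (24.8 − 0.5855) = 1917.8 kip·in = 1917.8/12 = 159.82 kip·ft.
φM_n = 0.90 × 159.82 = 143.84 kip·ft.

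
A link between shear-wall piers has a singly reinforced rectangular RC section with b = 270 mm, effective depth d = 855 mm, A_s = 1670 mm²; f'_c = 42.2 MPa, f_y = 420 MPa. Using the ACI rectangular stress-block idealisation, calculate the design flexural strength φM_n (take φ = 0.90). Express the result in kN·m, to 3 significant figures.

φM_n ≈ 517 kN·m

T = A_s f_y = 1670 × 420 = 701400 N = 701.4 kN.
From C = T: a = T/(0.85 f'_c b) = 701400/(0.85 × 42.2 × 270) = 72.42 mm.
M_n = T(d − a/2) = 701.4 kN × (855 − 36.21) mm = 574.30 kN·m.
φM_n = 0.90 × 574.30 = 516.87 kN·m.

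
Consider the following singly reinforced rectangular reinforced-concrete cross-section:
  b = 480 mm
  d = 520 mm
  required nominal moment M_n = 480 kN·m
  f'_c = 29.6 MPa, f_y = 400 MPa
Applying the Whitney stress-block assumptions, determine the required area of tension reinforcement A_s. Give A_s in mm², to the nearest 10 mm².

A_s ≈ 2510 mm²

With M_n = 0.85 f'_c a b (d − a/2), solve the quadratic for a:
a = d − √(d² − 2M_n/(0.85 f'_c b)) = 520 − √(520² − 2 × 480×10⁶/(0.85 × 29.6 × 480)) = 83.07 mm.
A_s = 0.85 f'_c a b / f_y = 0.85 × 29.6 × 83.07 × 480 / 400 = 2508.0 mm².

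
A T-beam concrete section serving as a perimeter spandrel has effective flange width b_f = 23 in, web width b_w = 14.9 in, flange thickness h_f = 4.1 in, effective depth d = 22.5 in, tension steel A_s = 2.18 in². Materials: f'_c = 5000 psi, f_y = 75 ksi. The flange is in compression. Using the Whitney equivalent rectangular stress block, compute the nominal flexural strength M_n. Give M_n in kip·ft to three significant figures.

Tension: T = A_s f_y = 2.18 × 75 = 163.5 kips.
Try a within the flange: a = T/(0.85 f'_c b_f) = 163.5/(0.85 × 5 × 23) = 1.673 in.
Since a = 1.673 ≤ h_f = 4.1 in, the stress block lies entirely in the flange; analyse as a rectangular beam of width b_f.
M_n = T(d − a/2) = 163.5 × (22.5 − 0.8365) = 3542.0 kip·in.
M_n = 3542.0/12 = 295.17 kip·ft.

M_n ≈ 295 kip·ft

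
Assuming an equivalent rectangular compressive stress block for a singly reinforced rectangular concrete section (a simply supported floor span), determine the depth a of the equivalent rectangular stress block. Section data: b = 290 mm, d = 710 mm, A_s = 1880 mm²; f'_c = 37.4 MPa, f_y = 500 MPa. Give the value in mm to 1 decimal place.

T = A_s f_y = 1880 × 500 = 940000 N = 940 kN.
Setting C = 0.85 f'_c a b equal to T: a = 940000/(0.85 × 37.4 × 290) = 102.0 mm.

a ≈ 102.0 mm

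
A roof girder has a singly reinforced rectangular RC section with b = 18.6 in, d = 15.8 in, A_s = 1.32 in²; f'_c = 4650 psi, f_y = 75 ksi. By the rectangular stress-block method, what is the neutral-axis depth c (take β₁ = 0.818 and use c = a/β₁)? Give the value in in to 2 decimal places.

c ≈ 1.65 in

T = A_s f_y = 1.32 × 75 = 99 kips.
a = T/(0.85 f'_c b) = 99/(0.85 × 4.65 × 18.6) = 1.3466 in.
With β₁ = 0.818, c = a/β₁ = 1.3466/0.818 = 1.65 in.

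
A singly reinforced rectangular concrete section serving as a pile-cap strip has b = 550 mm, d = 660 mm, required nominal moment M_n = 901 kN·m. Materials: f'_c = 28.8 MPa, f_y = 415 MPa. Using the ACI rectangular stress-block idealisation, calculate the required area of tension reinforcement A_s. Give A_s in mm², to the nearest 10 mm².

With M_n = 0.85 f'_c a b (d − a/2), solve the quadratic for a:
a = d − √(d² − 2M_n/(0.85 f'_c b)) = 660 − √(660² − 2 × 901×10⁶/(0.85 × 28.8 × 550)) = 110.67 mm.
A_s = 0.85 f'_c a b / f_y = 0.85 × 28.8 × 110.67 × 550 / 415 = 3590.5 mm².

A_s ≈ 3590 mm²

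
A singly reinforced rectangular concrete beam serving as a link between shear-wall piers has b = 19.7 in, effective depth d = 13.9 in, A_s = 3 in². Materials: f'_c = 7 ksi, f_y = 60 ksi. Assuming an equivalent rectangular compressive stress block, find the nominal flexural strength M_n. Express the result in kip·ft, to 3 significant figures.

M_n ≈ 197 kip·ft

T = A_s f_y = 3 × 60 = 180 kips.
a = T/(0.85 f'_c b) = 180/(0.85 × 7 × 19.7) = 1.536 in.
M_n = T(d − a/2) = 180 × (13.9 − 0.768) = 2363.8 kip·in = 2363.8/12 = 196.98 kip·ft.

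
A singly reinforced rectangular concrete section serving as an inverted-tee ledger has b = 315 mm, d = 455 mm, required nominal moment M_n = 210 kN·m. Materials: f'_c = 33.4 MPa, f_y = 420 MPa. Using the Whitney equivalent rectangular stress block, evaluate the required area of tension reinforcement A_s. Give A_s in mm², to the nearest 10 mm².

With M_n = 0.85 f'_c a b (d − a/2), solve the quadratic for a:
a = d − √(d² − 2M_n/(0.85 f'_c b)) = 455 − √(455² − 2 × 210×10⁶/(0.85 × 33.4 × 315)) = 54.92 mm.
A_s = 0.85 f'_c a b / f_y = 0.85 × 33.4 × 54.92 × 315 / 420 = 1169.4 mm².

A_s ≈ 1170 mm²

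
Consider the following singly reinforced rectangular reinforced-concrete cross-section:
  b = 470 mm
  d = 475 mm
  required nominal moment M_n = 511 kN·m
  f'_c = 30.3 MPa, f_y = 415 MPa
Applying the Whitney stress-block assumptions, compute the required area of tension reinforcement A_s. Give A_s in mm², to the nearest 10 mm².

A_s ≈ 2890 mm²

With M_n = 0.85 f'_c a b (d − a/2), solve the quadratic for a:
a = d − √(d² − 2M_n/(0.85 f'_c b)) = 475 − √(475² − 2 × 511×10⁶/(0.85 × 30.3 × 470)) = 99.24 mm.
A_s = 0.85 f'_c a b / f_y = 0.85 × 30.3 × 99.24 × 470 / 415 = 2894.7 mm².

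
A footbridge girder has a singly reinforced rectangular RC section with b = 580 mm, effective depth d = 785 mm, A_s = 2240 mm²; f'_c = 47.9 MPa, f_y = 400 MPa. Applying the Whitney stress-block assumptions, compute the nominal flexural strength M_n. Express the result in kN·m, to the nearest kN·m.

T = A_s f_y = 2240 × 400 = 896000 N = 896 kN.
From C = T: a = T/(0.85 f'_c b) = 896000/(0.85 × 47.9 × 580) = 37.94 mm.
M_n = T(d − a/2) = 896 kN × (785 − 18.97) mm = 686.36 kN·m.

M_n ≈ 686 kN·m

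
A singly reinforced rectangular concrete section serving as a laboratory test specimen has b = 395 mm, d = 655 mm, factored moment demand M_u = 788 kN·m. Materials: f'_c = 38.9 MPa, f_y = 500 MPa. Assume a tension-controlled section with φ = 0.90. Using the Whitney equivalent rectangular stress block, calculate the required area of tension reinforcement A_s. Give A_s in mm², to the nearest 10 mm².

A_s ≈ 2920 mm²

M_n = M_u/φ = 788/0.90 = 875.556 kN·m.
With M_n = 0.85 f'_c a b (d − a/2), solve the quadratic for a:
a = d − √(d² − 2M_n/(0.85 f'_c b)) = 655 − √(655² − 2 × 875.556×10⁶/(0.85 × 38.9 × 395)) = 111.91 mm.
A_s = 0.85 f'_c a b / f_y = 0.85 × 38.9 × 111.91 × 395 / 500 = 2923.2 mm².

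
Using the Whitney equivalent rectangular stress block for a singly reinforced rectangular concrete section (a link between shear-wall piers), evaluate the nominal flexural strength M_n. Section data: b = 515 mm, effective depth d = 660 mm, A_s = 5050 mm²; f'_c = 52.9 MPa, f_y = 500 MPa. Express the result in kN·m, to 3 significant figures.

T = A_s f_y = 5050 × 500 = 2525000 N = 2525 kN.
From C = T: a = T/(0.85 f'_c b) = 2525000/(0.85 × 52.9 × 515) = 109.04 mm.
M_n = T(d − a/2) = 2525 kN × (660 − 54.52) mm = 1528.84 kN·m.

M_n ≈ 1530 kN·m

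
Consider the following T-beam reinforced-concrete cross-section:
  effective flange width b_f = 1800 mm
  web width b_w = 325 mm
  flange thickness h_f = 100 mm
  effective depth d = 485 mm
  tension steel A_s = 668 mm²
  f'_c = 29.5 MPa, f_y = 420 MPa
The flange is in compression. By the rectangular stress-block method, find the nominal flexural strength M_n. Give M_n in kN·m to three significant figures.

Tension: T = A_s f_y = 668 × 420 = 280560 N.
Try a within the flange: a = T/(0.85 f'_c b_f) = 280560/(0.85 × 29.5 × 1800) = 6.22 mm.
Since a = 6.22 ≤ h_f = 100 mm, the stress block lies entirely in the flange; analyse as a rectangular beam of width b_f.
M_n = T(d − a/2) = 280560 × (485 − 3.11) = 135.20 × 10⁶ N·mm.
M_n = 135.20 kN·m.

M_n ≈ 135 kN·m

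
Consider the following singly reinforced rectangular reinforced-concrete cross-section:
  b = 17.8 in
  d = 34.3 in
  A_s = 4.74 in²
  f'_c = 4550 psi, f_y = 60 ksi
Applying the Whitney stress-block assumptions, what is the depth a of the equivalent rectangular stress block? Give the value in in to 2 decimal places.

T = A_s f_y = 4.74 × 60 = 284.4 kips.
a = T/(0.85 f'_c b) = 284.4/(0.85 × 4.55 × 17.8) = 4.13 in.

a ≈ 4.13 in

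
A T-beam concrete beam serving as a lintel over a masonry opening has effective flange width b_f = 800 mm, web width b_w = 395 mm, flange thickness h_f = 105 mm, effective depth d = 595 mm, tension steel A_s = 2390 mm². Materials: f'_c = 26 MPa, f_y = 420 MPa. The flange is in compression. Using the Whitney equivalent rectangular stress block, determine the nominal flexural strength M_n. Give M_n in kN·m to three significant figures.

M_n ≈ 569 kN·m

Tension: T = A_s f_y = 2390 × 420 = 1003800 N.
Try a within the flange: a = T/(0.85 f'_c b_f) = 1003800/(0.85 × 26 × 800) = 56.78 mm.
Since a = 56.78 ≤ h_f = 105 mm, the stress block lies entirely in the flange; analyse as a rectangular beam of width b_f.
M_n = T(d − a/2) = 1003800 × (595 − 28.39) = 568.76 × 10⁶ N·mm.
M_n = 568.76 kN·m.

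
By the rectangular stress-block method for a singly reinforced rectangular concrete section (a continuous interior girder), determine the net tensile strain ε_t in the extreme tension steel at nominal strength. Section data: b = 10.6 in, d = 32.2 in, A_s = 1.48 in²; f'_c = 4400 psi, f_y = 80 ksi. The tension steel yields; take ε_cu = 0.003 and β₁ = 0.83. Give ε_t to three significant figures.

a = A_s f_y/(0.85 f'_c b) = 2.987 in.
β₁ = 0.83, so c = a/β₁ = 2.987/0.83 = 3.599 in.
From the linear strain diagram with ε_cu = 0.003: ε_t = 0.003 (d − c)/c = 0.003 × (32.2 − 3.599)/3.599 = 0.0238.
Since ε_t ≥ 0.005, the section is tension-controlled.

ε_t ≈ 0.0238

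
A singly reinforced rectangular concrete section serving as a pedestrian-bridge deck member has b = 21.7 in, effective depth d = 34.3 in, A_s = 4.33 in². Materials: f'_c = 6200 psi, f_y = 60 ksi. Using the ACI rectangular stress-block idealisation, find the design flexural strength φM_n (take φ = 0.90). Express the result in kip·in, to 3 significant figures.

T = A_s f_y = 4.33 × 60 = 259.8 kips.
a = T/(0.85 f'_c b) = 259.8/(0.85 × 6.2 × 21.7) = 2.272 in.
M_n = T(d − a/2) = 259.8 × (34.3 − 1.136) = 8616.0 kip·in.
φM_n = 0.90 × 8616.0 = 7754.4 kip·in.

φM_n ≈ 7750 kip·in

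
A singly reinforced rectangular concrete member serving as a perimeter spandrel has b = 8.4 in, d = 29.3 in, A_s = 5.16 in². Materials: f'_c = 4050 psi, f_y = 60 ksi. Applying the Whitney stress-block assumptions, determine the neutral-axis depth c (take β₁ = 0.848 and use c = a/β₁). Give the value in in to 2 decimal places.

T = A_s f_y = 5.16 × 60 = 309.6 kips.
a = T/(0.85 f'_c b) = 309.6/(0.85 × 4.05 × 8.4) = 10.7065 in.
With β₁ = 0.848, c = a/β₁ = 10.7065/0.848 = 12.63 in.

c ≈ 12.63 in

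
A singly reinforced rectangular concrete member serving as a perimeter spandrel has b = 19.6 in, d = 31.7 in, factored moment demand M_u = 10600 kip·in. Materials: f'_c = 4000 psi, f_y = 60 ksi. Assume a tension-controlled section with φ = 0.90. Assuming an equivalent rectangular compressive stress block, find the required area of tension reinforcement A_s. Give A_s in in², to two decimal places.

A_s ≈ 6.86 in²

M_n = M_u/φ = 10600/0.90 = 11777.8 kip·in.
From M_n = 0.85 f'_c a b (d − a/2):
a = d − √(d² − 2M_n/(0.85 f'_c b)) = 31.7 − √(31.7² − 2 × 11777.8/(0.85 × 4 × 19.6)) = 6.177 in.
A_s = 0.85 f'_c a b / f_y = 0.85 × 4 × 6.177 × 19.6 / 60 = 6.861 in².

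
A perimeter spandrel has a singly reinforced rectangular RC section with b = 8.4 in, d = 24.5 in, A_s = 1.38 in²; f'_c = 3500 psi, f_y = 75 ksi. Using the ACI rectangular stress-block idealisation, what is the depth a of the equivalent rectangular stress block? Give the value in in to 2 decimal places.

a ≈ 4.14 in

T = A_s f_y = 1.38 × 75 = 103.5 kips.
a = T/(0.85 f'_c b) = 103.5/(0.85 × 3.5 × 8.4) = 4.14 in.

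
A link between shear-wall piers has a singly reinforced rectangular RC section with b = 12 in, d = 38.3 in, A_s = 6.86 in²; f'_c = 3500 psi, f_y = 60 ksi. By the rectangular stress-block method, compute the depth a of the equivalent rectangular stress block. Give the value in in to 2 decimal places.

T = A_s f_y = 6.86 × 60 = 411.6 kips.
a = T/(0.85 f'_c b) = 411.6/(0.85 × 3.5 × 12) = 11.53 in.

a ≈ 11.53 in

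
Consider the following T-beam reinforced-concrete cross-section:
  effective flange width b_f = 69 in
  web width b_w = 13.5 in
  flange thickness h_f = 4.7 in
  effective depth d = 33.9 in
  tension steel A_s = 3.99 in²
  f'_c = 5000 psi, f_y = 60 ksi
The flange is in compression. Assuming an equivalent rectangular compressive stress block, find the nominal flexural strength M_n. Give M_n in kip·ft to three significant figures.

Tension: T = A_s f_y = 3.99 × 60 = 239.4 kips.
Try a within the flange: a = T/(0.85 f'_c b_f) = 239.4/(0.85 × 5 × 69) = 0.816 in.
Since a = 0.816 ≤ h_f = 4.7 in, the stress block lies entirely in the flange; analyse as a rectangular beam of width b_f.
M_n = T(d − a/2) = 239.4 × (33.9 − 0.408) = 8018.0 kip·in.
M_n = 8018.0/12 = 668.17 kip·ft.

M_n ≈ 668 kip·ft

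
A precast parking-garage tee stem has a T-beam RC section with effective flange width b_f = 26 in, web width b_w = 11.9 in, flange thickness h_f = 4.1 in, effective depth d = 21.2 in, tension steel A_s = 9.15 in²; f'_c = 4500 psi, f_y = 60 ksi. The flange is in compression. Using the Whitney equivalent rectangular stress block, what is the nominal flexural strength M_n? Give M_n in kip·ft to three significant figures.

Tension: T = A_s f_y = 9.15 × 60 = 549 kips.
Try a within the flange: a = T/(0.85 f'_c b_f) = 549/(0.85 × 4.5 × 26) = 5.520 in.
a = 5.520 > h_f = 4.1 in: the block extends into the web. Split into flange-overhang and web parts.
C_f = 0.85 f'_c (b_f − b_w) h_f = 0.85 × 4.5 × (26 − 11.9) × 4.1 = 221.1 kips.
Remaining web compression depth: a_w = (T − C_f)/(0.85 f'_c b_w) = (549 − 221.1)/(0.85 × 4.5 × 11.9) = 7.204 in.
M_n = C_f(d − h_f/2) + (T − C_f)(d − a_w/2) = 221.1 × (21.2 − 2.05) + 327.9 × (21.2 − 3.602) = 4234.1 + 5770.4 = 10004.5 kip·in.
M_n = 10004.5/12 = 833.71 kip·ft.

M_n ≈ 834 kip·ft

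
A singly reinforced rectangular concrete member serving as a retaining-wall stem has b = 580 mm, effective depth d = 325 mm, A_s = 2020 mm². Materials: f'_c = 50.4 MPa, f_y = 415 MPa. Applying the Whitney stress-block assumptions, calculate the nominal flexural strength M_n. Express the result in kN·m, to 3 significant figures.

M_n ≈ 258 kN·m

T = A_s f_y = 2020 × 415 = 838300 N = 838.3 kN.
From C = T: a = T/(0.85 f'_c b) = 838300/(0.85 × 50.4 × 580) = 33.74 mm.
M_n = T(d − a/2) = 838.3 kN × (325 − 16.87) mm = 258.31 kN·m.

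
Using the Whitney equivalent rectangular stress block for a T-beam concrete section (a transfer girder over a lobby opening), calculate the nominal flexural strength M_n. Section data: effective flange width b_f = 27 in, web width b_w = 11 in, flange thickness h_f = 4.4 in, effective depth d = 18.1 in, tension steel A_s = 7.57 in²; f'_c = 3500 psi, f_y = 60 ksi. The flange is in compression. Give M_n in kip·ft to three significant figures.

M_n ≈ 570 kip·ft

Tension: T = A_s f_y = 7.57 × 60 = 454.2 kips.
Try a within the flange: a = T/(0.85 f'_c b_f) = 454.2/(0.85 × 3.5 × 27) = 5.655 in.
a = 5.655 > h_f = 4.4 in: the block extends into the web. Split into flange-overhang and web parts.
C_f = 0.85 f'_c (b_f − b_w) h_f = 0.85 × 3.5 × (27 − 11) × 4.4 = 209.4 kips.
Remaining web compression depth: a_w = (T − C_f)/(0.85 f'_c b_w) = (454.2 − 209.4)/(0.85 × 3.5 × 11) = 7.481 in.
M_n = C_f(d − h_f/2) + (T − C_f)(d − a_w/2) = 209.4 × (18.1 − 2.2) + 244.8 × (18.1 − 3.7405) = 3329.5 + 3515.2 = 6844.7 kip·in.
M_n = 6844.7/12 = 570.39 kip·ft.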